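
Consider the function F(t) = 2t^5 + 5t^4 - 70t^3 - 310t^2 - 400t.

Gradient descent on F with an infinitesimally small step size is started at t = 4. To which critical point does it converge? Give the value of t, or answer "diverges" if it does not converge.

F'(t) = 10(t - 5)(t + 1)(t + 2)(t + 4), so F'(4) = -2400.
Gradient descent moves in the -F' direction, i.e. t is increasing.
The nearest critical point in that direction is t = 5, where F'' = 3780 > 0 (a local minimum). The iterate converges there.

5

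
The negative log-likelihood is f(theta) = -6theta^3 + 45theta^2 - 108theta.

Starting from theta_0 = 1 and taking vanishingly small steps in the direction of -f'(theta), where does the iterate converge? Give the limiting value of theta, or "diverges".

f'(theta) = -18(theta - 3)(theta - 2), so f'(1) = -36.
Gradient descent moves in the -f' direction, i.e. theta is increasing.
The nearest critical point in that direction is theta = 2, where f'' = 18 > 0 (a local minimum). The iterate converges there.

2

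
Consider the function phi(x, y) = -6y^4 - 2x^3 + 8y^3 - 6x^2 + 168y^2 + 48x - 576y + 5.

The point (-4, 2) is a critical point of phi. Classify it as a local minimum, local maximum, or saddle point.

local minimum

The mixed partial ∂²phi/∂x∂y is 0, so the Hessian at any point is diag(phi_xx, phi_yy) = diag(-12(x + 1), 24(-3y^2 + 2y + 14)).
At (-4, 2): H = diag(36, 144).
Both eigenvalues are positive, so H is positive definite: a local minimum.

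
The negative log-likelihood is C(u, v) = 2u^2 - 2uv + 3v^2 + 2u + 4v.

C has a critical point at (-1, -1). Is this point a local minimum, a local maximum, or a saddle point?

local minimum

The Hessian of C is constant: H = [[4, -2], [-2, 6]].
det(H) = 4·6 − (-2)² = 20.
det(H) > 0 and tr(H) = 10 > 0, so H is positive definite and the point is a local minimum.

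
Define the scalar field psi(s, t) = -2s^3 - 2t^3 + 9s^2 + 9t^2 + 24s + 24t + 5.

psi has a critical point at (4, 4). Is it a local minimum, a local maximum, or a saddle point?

The mixed partial ∂²psi/∂s∂t is 0, so the Hessian at any point is diag(psi_ss, psi_tt) = diag(6(-2s + 3), 6(-2t + 3)).
At (4, 4): H = diag(-30, -30).
Both eigenvalues are negative, so H is negative definite: a local maximum.

local maximum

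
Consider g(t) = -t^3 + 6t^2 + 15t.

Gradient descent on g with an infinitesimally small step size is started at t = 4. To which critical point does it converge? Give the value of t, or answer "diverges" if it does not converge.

-1

g'(t) = -3(t - 5)(t + 1), so g'(4) = 15.
Gradient descent moves in the -g' direction, i.e. t is decreasing.
The nearest critical point in that direction is t = -1, where g'' = 18 > 0 (a local minimum). The iterate converges there.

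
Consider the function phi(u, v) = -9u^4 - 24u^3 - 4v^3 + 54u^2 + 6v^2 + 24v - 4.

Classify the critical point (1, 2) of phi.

local maximum

The mixed partial ∂²phi/∂u∂v is 0, so the Hessian at any point is diag(phi_uu, phi_vv) = diag(36(-3u^2 - 4u + 3), 12(-2v + 1)).
At (1, 2): H = diag(-144, -36).
Both eigenvalues are negative, so H is negative definite: a local maximum.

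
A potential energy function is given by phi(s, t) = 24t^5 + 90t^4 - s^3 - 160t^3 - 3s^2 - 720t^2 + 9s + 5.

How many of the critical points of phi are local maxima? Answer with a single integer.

phi separates as a function of s plus a function of t, so ∇phi=0 decouples.
∂phi/∂s = -3(s - 1)(s + 3) = 0 at s ∈ {-3, 1}; ∂phi/∂t = 120t(t - 2)(t + 2)(t + 3) = 0 at t ∈ {-3, -2, 0, 2}.
The Hessian is diagonal: diag(phi_ss, phi_tt). Second derivatives: phi_ss(-3)=12, phi_ss(1)=-12; phi_tt(-3)=-1800, phi_tt(-2)=960, phi_tt(0)=-1440, phi_tt(2)=4800.
Local maxima occur where both diagonal entries negative: (1, -3), (1, 0). Count: 2.

2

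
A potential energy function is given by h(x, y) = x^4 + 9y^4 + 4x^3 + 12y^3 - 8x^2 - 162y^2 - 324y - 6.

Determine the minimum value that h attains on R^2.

-1511

h(x,y) separates as P(x) + Q(y) − 6, so its minimum is min P + min Q − 6.
P'(x) = 4x(x - 1)(x + 4) vanishes at x ∈ {-4, 0, 1}; Q'(y) = 36(y - 3)(y + 1)(y + 3) vanishes at y ∈ {-3, -1, 3}.
Local minima of P (where P''>0): P(-4)=-128, P(1)=-3. Local minima of Q: Q(-3)=-81, Q(3)=-1377.
So the global minimum of h is P(-4) + Q(3) − 6 = -128 − 1377 − 6 = -1511, attained at (-4, 3).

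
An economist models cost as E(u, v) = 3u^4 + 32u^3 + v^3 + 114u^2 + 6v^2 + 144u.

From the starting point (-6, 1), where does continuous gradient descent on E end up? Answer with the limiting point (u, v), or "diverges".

(-4, 0)

E is separable, so gradient descent decouples: u follows -∂E/∂u, v follows -∂E/∂v.
∂E/∂u = 12(u + 1)(u + 3)(u + 4); at u=-6 this is -360, so u increases.
∂E/∂v = 3v(v + 4); at v=1 this is 15, so v decreases.
u converges to its nearest critical value -4 (a local min of the u-part); v converges to 0. The iterate converges to (-4, 0).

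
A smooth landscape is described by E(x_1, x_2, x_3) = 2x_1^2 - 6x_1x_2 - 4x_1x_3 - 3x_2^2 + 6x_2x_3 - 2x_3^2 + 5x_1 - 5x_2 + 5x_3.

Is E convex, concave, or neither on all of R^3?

E is quadratic, so its Hessian is the constant matrix H = [[4, -6, -4], [-6, -6, 6], [-4, 6, -4]].
Leading principal minors: 4, -60, 480.
Neither pattern holds ⇒ H is indefinite ⇒ neither convex nor concave.

neither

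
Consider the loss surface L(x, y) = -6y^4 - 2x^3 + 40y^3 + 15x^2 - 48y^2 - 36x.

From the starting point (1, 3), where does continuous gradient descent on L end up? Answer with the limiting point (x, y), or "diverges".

L is separable, so gradient descent decouples: x follows -∂L/∂x, y follows -∂L/∂y.
∂L/∂x = -6(x - 3)(x - 2); at x=1 this is -12, so x increases.
∂L/∂y = -24y(y - 4)(y - 1); at y=3 this is 144, so y decreases.
x converges to its nearest critical value 2 (a local min of the x-part); y converges to 1. The iterate converges to (2, 1).

(2, 1)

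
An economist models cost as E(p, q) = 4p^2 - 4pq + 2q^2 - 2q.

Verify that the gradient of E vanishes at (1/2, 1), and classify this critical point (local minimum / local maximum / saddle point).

local minimum

∇E = (8p - 4q, -4p + 4q - 2); substituting (1/2, 1) gives ∇E = (0, 0), so (1/2, 1) is indeed a critical point.
The Hessian of E is constant: H = [[8, -4], [-4, 4]].
det(H) = 8·4 − (-4)² = 16.
det(H) > 0 and tr(H) = 12 > 0, so H is positive definite and the point is a local minimum.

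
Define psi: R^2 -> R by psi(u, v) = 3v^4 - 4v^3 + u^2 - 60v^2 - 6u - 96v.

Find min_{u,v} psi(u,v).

psi(u,v) separates as P(u) + Q(v), so its minimum is min P + min Q.
P'(u) = 2u - 6 vanishes at u ∈ {3}; Q'(v) = 12(v - 4)(v + 1)(v + 2) vanishes at v ∈ {-2, -1, 4}.
Local minima of P (where P''>0): P(3)=-9. Local minima of Q: Q(-2)=32, Q(4)=-832.
So the global minimum of psi is P(3) + Q(4) = -9 − 832 = -841, attained at (3, 4).

-841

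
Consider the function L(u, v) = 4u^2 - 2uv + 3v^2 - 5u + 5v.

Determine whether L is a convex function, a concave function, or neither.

L is quadratic, so its Hessian is the constant matrix H = [[8, -2], [-2, 6]].
det(H) = 44, tr(H) = 14.
det(H) > 0 and tr(H) > 0, so H is positive definite everywhere: convex.

convex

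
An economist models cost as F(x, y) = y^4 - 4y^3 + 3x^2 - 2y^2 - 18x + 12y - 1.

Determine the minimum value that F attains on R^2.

-37

F(x,y) separates as P(x) + Q(y) − 1, so its minimum is min P + min Q − 1.
P'(x) = 6x - 18 vanishes at x ∈ {3}; Q'(y) = 4(y - 3)(y - 1)(y + 1) vanishes at y ∈ {-1, 1, 3}.
Local minima of P (where P''>0): P(3)=-27. Local minima of Q: Q(-1)=-9, Q(3)=-9.
So the global minimum of F is P(3) + Q(-1) − 1 = -27 − 9 − 1 = -37, attained at (3, -1).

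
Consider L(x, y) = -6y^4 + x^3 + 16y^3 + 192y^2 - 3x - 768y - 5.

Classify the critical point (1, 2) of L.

The mixed partial ∂²L/∂x∂y is 0, so the Hessian at any point is diag(L_xx, L_yy) = diag(6x, 24(-3y^2 + 4y + 16)).
At (1, 2): H = diag(6, 288).
Both eigenvalues are positive, so H is positive definite: a local minimum.

local minimum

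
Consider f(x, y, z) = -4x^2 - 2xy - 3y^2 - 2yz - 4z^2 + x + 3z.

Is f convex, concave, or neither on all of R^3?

concave

f is quadratic, so its Hessian is the constant matrix H = [[-8, -2, 0], [-2, -6, -2], [0, -2, -8]].
Leading principal minors: -8, 44, -320.
Signs alternate −, +, − ⇒ H ≺ 0 ⇒ concave.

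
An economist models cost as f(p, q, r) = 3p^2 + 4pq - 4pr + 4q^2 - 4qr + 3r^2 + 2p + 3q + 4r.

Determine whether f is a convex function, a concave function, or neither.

f is quadratic, so its Hessian is the constant matrix H = [[6, 4, -4], [4, 8, -4], [-4, -4, 6]].
Leading principal minors: 6, 32, 96.
All positive ⇒ H ≻ 0 ⇒ convex.

convex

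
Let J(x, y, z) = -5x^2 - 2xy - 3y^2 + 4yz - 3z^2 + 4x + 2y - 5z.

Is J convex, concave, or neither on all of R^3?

concave

J is quadratic, so its Hessian is the constant matrix H = [[-10, -2, 0], [-2, -6, 4], [0, 4, -6]].
Leading principal minors: -10, 56, -176.
Signs alternate −, +, − ⇒ H ≺ 0 ⇒ concave.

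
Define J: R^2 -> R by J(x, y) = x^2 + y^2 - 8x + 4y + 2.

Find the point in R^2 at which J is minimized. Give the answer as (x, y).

J(x,y) separates as P(x) + Q(y) + 2, so its minimum is min P + min Q + 2.
P'(x) = 2x - 8 vanishes at x ∈ {4}; Q'(y) = 2y + 4 vanishes at y ∈ {-2}.
Local minima of P (where P''>0): P(4)=-16. Local minima of Q: Q(-2)=-4.
So the global minimum of J is P(4) + Q(-2) + 2 = -16 − 4 + 2 = -18, attained at (4, -2).

(4, -2)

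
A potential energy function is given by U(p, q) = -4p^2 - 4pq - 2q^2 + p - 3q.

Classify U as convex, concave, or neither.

concave

U is quadratic, so its Hessian is the constant matrix H = [[-8, -4], [-4, -4]].
det(H) = 16, tr(H) = -12.
det(H) > 0 and tr(H) < 0, so H is negative definite everywhere: concave.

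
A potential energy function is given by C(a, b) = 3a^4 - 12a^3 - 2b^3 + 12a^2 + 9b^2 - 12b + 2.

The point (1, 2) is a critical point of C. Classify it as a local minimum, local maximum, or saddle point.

The mixed partial ∂²C/∂a∂b is 0, so the Hessian at any point is diag(C_aa, C_bb) = diag(12(3a^2 - 6a + 2), 6(-2b + 3)).
At (1, 2): H = diag(-12, -6).
Both eigenvalues are negative, so H is negative definite: a local maximum.

local maximum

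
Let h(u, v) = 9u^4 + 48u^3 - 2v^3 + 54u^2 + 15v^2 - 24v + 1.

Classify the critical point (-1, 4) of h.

The mixed partial ∂²h/∂u∂v is 0, so the Hessian at any point is diag(h_uu, h_vv) = diag(36(3u^2 + 8u + 3), 6(-2v + 5)).
At (-1, 4): H = diag(-72, -18).
Both eigenvalues are negative, so H is negative definite: a local maximum.

local maximum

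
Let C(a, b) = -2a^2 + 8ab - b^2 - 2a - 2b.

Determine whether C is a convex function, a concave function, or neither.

neither

C is quadratic, so its Hessian is the constant matrix H = [[-4, 8], [8, -2]].
det(H) = -56, tr(H) = -6.
det(H) < 0, so H is indefinite: neither convex nor concave.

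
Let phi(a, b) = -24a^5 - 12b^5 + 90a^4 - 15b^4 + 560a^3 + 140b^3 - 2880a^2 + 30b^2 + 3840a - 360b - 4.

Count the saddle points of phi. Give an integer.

8

phi separates as a function of a plus a function of b, so ∇phi=0 decouples.
∂phi/∂a = -120(a - 4)(a - 2)(a - 1)(a + 4) = 0 at a ∈ {-4, 1, 2, 4}; ∂phi/∂b = -60(b - 2)(b - 1)(b + 1)(b + 3) = 0 at b ∈ {-3, -1, 1, 2}.
The Hessian is diagonal: diag(phi_aa, phi_bb). Second derivatives: phi_aa(-4)=28800, phi_aa(1)=-1800, phi_aa(2)=1440, phi_aa(4)=-5760; phi_bb(-3)=2400, phi_bb(-1)=-720, phi_bb(1)=480, phi_bb(2)=-900.
Saddle points occur where the two diagonal entries have opposite signs: (-4, -1), (-4, 2), (1, -3), (1, 1), (2, -1), (2, 2), (4, -3), (4, 1). Count: 8.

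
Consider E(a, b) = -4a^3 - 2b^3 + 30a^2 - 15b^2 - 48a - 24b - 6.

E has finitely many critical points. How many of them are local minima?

1

E separates as a function of a plus a function of b, so ∇E=0 decouples.
∂E/∂a = -12(a - 4)(a - 1) = 0 at a ∈ {1, 4}; ∂E/∂b = -6(b + 1)(b + 4) = 0 at b ∈ {-4, -1}.
The Hessian is diagonal: diag(E_aa, E_bb). Second derivatives: E_aa(1)=36, E_aa(4)=-36; E_bb(-4)=18, E_bb(-1)=-18.
Local minima occur where both diagonal entries positive: (1, -4). Count: 1.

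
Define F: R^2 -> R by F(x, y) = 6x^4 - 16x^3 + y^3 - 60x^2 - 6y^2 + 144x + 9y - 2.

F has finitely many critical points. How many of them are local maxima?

F separates as a function of x plus a function of y, so ∇F=0 decouples.
∂F/∂x = 24(x - 3)(x - 1)(x + 2) = 0 at x ∈ {-2, 1, 3}; ∂F/∂y = 3(y - 3)(y - 1) = 0 at y ∈ {1, 3}.
The Hessian is diagonal: diag(F_xx, F_yy). Second derivatives: F_xx(-2)=360, F_xx(1)=-144, F_xx(3)=240; F_yy(1)=-6, F_yy(3)=6.
Local maxima occur where both diagonal entries negative: (1, 1). Count: 1.

1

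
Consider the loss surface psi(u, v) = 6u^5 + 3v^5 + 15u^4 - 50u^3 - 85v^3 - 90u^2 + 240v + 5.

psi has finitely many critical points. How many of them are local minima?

4

psi separates as a function of u plus a function of v, so ∇psi=0 decouples.
∂psi/∂u = 30u(u - 2)(u + 1)(u + 3) = 0 at u ∈ {-3, -1, 0, 2}; ∂psi/∂v = 15(v - 4)(v - 1)(v + 1)(v + 4) = 0 at v ∈ {-4, -1, 1, 4}.
The Hessian is diagonal: diag(psi_uu, psi_vv). Second derivatives: psi_uu(-3)=-900, psi_uu(-1)=180, psi_uu(0)=-180, psi_uu(2)=900; psi_vv(-4)=-1800, psi_vv(-1)=450, psi_vv(1)=-450, psi_vv(4)=1800.
Local minima occur where both diagonal entries positive: (-1, -1), (-1, 4), (2, -1), (2, 4). Count: 4.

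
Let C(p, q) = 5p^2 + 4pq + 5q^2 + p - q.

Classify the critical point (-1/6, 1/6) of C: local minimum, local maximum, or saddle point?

The Hessian of C is constant: H = [[10, 4], [4, 10]].
det(H) = 10·10 − 4² = 84.
det(H) > 0 and tr(H) = 20 > 0, so H is positive definite and the point is a local minimum.

local minimum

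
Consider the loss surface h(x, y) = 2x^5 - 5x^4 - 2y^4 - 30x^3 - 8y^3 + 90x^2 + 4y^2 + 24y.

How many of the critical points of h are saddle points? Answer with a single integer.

h separates as a function of x plus a function of y, so ∇h=0 decouples.
∂h/∂x = 10x(x - 3)(x - 2)(x + 3) = 0 at x ∈ {-3, 0, 2, 3}; ∂h/∂y = -8(y - 1)(y + 1)(y + 3) = 0 at y ∈ {-3, -1, 1}.
The Hessian is diagonal: diag(h_xx, h_yy). Second derivatives: h_xx(-3)=-900, h_xx(0)=180, h_xx(2)=-100, h_xx(3)=180; h_yy(-3)=-64, h_yy(-1)=32, h_yy(1)=-64.
Saddle points occur where the two diagonal entries have opposite signs: (-3, -1), (0, -3), (0, 1), (2, -1), (3, -3), (3, 1). Count: 6.

6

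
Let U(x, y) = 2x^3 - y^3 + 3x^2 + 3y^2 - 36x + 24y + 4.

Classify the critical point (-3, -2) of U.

The mixed partial ∂²U/∂x∂y is 0, so the Hessian at any point is diag(U_xx, U_yy) = diag(6(2x + 1), 6(-y + 1)).
At (-3, -2): H = diag(-30, 18).
The eigenvalues have opposite signs, so H is indefinite: a saddle point.

saddle point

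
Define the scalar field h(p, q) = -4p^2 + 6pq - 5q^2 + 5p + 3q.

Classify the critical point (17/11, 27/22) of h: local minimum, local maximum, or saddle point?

local maximum

The Hessian of h is constant: H = [[-8, 6], [6, -10]].
det(H) = (-8)·(-10) − 6² = 44.
det(H) > 0 and tr(H) = -18 < 0, so H is negative definite and the point is a local maximum.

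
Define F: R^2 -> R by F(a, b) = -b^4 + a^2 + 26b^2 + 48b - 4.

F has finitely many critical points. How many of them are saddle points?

F separates as a function of a plus a function of b, so ∇F=0 decouples.
∂F/∂a = 2a = 0 at a ∈ {0}; ∂F/∂b = -4(b - 4)(b + 1)(b + 3) = 0 at b ∈ {-3, -1, 4}.
The Hessian is diagonal: diag(F_aa, F_bb). Second derivatives: F_aa(0)=2; F_bb(-3)=-56, F_bb(-1)=40, F_bb(4)=-140.
Saddle points occur where the two diagonal entries have opposite signs: (0, -3), (0, 4). Count: 2.

2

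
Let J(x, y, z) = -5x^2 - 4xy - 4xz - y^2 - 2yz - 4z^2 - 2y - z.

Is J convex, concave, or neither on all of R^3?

concave

J is quadratic, so its Hessian is the constant matrix H = [[-10, -4, -4], [-4, -2, -2], [-4, -2, -8]].
Leading principal minors: -10, 4, -24.
Signs alternate −, +, − ⇒ H ≺ 0 ⇒ concave.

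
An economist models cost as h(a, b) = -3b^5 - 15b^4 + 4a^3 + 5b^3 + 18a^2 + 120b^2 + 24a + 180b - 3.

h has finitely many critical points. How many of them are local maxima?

2

h separates as a function of a plus a function of b, so ∇h=0 decouples.
∂h/∂a = 12(a + 1)(a + 2) = 0 at a ∈ {-2, -1}; ∂h/∂b = -15(b - 2)(b + 1)(b + 2)(b + 3) = 0 at b ∈ {-3, -2, -1, 2}.
The Hessian is diagonal: diag(h_aa, h_bb). Second derivatives: h_aa(-2)=-12, h_aa(-1)=12; h_bb(-3)=150, h_bb(-2)=-60, h_bb(-1)=90, h_bb(2)=-900.
Local maxima occur where both diagonal entries negative: (-2, -2), (-2, 2). Count: 2.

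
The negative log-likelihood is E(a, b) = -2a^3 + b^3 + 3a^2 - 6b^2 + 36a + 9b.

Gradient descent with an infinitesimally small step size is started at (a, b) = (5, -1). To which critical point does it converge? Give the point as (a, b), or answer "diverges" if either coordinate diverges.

E is separable, so gradient descent decouples: a follows -∂E/∂a, b follows -∂E/∂b.
∂E/∂a = -6(a - 3)(a + 2); at a=5 this is -84, so a increases.
∂E/∂b = 3(b - 3)(b - 1); at b=-1 this is 24, so b decreases.
The a-coordinate has no critical point in that direction and runs off to infinity.

diverges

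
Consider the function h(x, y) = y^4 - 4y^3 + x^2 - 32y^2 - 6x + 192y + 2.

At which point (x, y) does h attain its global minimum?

h(x,y) separates as P(x) + Q(y) + 2, so its minimum is min P + min Q + 2.
P'(x) = 2x - 6 vanishes at x ∈ {3}; Q'(y) = 4(y - 4)(y - 3)(y + 4) vanishes at y ∈ {-4, 3, 4}.
Local minima of P (where P''>0): P(3)=-9. Local minima of Q: Q(-4)=-768, Q(4)=256.
So the global minimum of h is P(3) + Q(-4) + 2 = -9 − 768 + 2 = -775, attained at (3, -4).

(3, -4)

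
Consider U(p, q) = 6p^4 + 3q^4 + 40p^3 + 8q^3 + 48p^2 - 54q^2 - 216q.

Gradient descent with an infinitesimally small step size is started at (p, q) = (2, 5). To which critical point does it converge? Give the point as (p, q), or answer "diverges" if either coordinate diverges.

(0, 3)

U is separable, so gradient descent decouples: p follows -∂U/∂p, q follows -∂U/∂q.
∂U/∂p = 24p(p + 1)(p + 4); at p=2 this is 864, so p decreases.
∂U/∂q = 12(q - 3)(q + 2)(q + 3); at q=5 this is 1344, so q decreases.
p converges to its nearest critical value 0 (a local min of the p-part); q converges to 3. The iterate converges to (0, 3).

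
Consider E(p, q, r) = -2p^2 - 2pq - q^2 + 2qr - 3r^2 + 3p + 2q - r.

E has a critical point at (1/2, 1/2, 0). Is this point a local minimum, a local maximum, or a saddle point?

local maximum

The Hessian is constant: H = [[-4, -2, 0], [-2, -2, 2], [0, 2, -6]].
Leading principal minors: Δ₁ = -4, Δ₂ = 4, Δ₃ = -8.
The minors alternate sign starting negative (−, +, −), so H is negative definite: a local maximum.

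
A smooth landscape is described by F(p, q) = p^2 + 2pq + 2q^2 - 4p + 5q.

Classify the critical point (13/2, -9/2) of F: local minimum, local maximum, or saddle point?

local minimum

The Hessian of F is constant: H = [[2, 2], [2, 4]].
det(H) = 2·4 − 2² = 4.
det(H) > 0 and tr(H) = 6 > 0, so H is positive definite and the point is a local minimum.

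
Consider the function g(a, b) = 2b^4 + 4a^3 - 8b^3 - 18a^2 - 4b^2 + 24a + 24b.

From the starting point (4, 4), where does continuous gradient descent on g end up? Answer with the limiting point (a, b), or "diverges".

(2, 3)

g is separable, so gradient descent decouples: a follows -∂g/∂a, b follows -∂g/∂b.
∂g/∂a = 12(a - 2)(a - 1); at a=4 this is 72, so a decreases.
∂g/∂b = 8(b - 3)(b - 1)(b + 1); at b=4 this is 120, so b decreases.
a converges to its nearest critical value 2 (a local min of the a-part); b converges to 3. The iterate converges to (2, 3).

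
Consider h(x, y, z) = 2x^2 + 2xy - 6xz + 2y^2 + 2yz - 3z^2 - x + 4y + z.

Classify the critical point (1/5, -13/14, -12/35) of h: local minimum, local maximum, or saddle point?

The Hessian is constant: H = [[4, 2, -6], [2, 4, 2], [-6, 2, -6]].
Leading principal minors: Δ₁ = 4, Δ₂ = 12, Δ₃ = -280.
The minors fit neither the all-positive nor the alternating-sign pattern, so H is indefinite: a saddle point.

saddle point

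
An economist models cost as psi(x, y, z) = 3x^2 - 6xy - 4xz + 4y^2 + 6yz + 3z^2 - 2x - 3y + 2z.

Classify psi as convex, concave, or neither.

convex

psi is quadratic, so its Hessian is the constant matrix H = [[6, -6, -4], [-6, 8, 6], [-4, 6, 6]].
Leading principal minors: 6, 12, 16.
All positive ⇒ H ≻ 0 ⇒ convex.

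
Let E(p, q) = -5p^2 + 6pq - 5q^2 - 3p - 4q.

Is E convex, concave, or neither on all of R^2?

E is quadratic, so its Hessian is the constant matrix H = [[-10, 6], [6, -10]].
det(H) = 64, tr(H) = -20.
det(H) > 0 and tr(H) < 0, so H is negative definite everywhere: concave.

concave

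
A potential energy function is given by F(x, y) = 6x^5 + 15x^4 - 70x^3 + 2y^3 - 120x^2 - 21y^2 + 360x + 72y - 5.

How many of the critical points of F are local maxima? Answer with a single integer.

2

F separates as a function of x plus a function of y, so ∇F=0 decouples.
∂F/∂x = 30(x - 2)(x - 1)(x + 2)(x + 3) = 0 at x ∈ {-3, -2, 1, 2}; ∂F/∂y = 6(y - 4)(y - 3) = 0 at y ∈ {3, 4}.
The Hessian is diagonal: diag(F_xx, F_yy). Second derivatives: F_xx(-3)=-600, F_xx(-2)=360, F_xx(1)=-360, F_xx(2)=600; F_yy(3)=-6, F_yy(4)=6.
Local maxima occur where both diagonal entries negative: (-3, 3), (1, 3). Count: 2.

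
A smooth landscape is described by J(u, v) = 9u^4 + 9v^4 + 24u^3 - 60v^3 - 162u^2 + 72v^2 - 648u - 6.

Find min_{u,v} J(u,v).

-2415

J(u,v) separates as P(u) + Q(v) − 6, so its minimum is min P + min Q − 6.
P'(u) = 36(u - 3)(u + 2)(u + 3) vanishes at u ∈ {-3, -2, 3}; Q'(v) = 36v(v - 4)(v - 1) vanishes at v ∈ {0, 1, 4}.
Local minima of P (where P''>0): P(-3)=567, P(3)=-2025. Local minima of Q: Q(0)=0, Q(4)=-384.
So the global minimum of J is P(3) + Q(4) − 6 = -2025 − 384 − 6 = -2415, attained at (3, 4).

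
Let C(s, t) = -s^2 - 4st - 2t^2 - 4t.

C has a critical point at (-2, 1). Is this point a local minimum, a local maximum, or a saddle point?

The Hessian of C is constant: H = [[-2, -4], [-4, -4]].
det(H) = (-2)·(-4) − (-4)² = -8.
Since det(H) < 0, H is indefinite and the critical point is a saddle point.

saddle point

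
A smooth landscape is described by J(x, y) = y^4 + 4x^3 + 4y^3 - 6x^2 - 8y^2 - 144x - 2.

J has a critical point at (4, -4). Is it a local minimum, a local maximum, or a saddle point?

The mixed partial ∂²J/∂x∂y is 0, so the Hessian at any point is diag(J_xx, J_yy) = diag(12(2x - 1), 4(3y^2 + 6y - 4)).
At (4, -4): H = diag(84, 80).
Both eigenvalues are positive, so H is positive definite: a local minimum.

local minimum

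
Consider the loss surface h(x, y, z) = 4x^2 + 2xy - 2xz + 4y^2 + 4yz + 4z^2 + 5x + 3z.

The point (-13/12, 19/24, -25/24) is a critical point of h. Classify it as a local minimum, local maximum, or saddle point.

The Hessian is constant: H = [[8, 2, -2], [2, 8, 4], [-2, 4, 8]].
Leading principal minors: Δ₁ = 8, Δ₂ = 60, Δ₃ = 288.
All leading minors are positive, so H is positive definite: a local minimum.

local minimum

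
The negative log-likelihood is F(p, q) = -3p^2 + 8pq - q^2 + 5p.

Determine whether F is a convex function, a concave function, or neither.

F is quadratic, so its Hessian is the constant matrix H = [[-6, 8], [8, -2]].
det(H) = -52, tr(H) = -8.
det(H) < 0, so H is indefinite: neither convex nor concave.

neither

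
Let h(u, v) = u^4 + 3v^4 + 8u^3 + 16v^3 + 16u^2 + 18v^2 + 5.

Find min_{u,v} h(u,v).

h(u,v) separates as P(u) + Q(v) + 5, so its minimum is min P + min Q + 5.
P'(u) = 4u(u + 2)(u + 4) vanishes at u ∈ {-4, -2, 0}; Q'(v) = 12v(v + 1)(v + 3) vanishes at v ∈ {-3, -1, 0}.
Local minima of P (where P''>0): P(-4)=0, P(0)=0. Local minima of Q: Q(-3)=-27, Q(0)=0.
So the global minimum of h is P(-4) + Q(-3) + 5 = 0 − 27 + 5 = -22, attained at (-4, -3).

-22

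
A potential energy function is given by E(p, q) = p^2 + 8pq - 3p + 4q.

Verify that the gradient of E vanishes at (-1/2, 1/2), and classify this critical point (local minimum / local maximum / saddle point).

∇E = (2p + 8q - 3, 8p + 4); substituting (-1/2, 1/2) gives ∇E = (0, 0), so (-1/2, 1/2) is indeed a critical point.
The Hessian of E is constant: H = [[2, 8], [8, 0]].
det(H) = 2·0 − 8² = -64.
Since det(H) < 0, H is indefinite and the critical point is a saddle point.

saddle point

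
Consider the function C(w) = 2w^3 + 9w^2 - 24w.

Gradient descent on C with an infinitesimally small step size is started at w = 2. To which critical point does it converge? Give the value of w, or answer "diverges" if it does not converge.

1

C'(w) = 6(w - 1)(w + 4), so C'(2) = 36.
Gradient descent moves in the -C' direction, i.e. w is decreasing.
The nearest critical point in that direction is w = 1, where C'' = 30 > 0 (a local minimum). The iterate converges there.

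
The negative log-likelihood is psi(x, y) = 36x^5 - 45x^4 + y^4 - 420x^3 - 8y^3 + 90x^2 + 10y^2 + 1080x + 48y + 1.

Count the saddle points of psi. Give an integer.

psi separates as a function of x plus a function of y, so ∇psi=0 decouples.
∂psi/∂x = 180(x - 3)(x - 1)(x + 1)(x + 2) = 0 at x ∈ {-2, -1, 1, 3}; ∂psi/∂y = 4(y - 4)(y - 3)(y + 1) = 0 at y ∈ {-1, 3, 4}.
The Hessian is diagonal: diag(psi_xx, psi_yy). Second derivatives: psi_xx(-2)=-2700, psi_xx(-1)=1440, psi_xx(1)=-2160, psi_xx(3)=7200; psi_yy(-1)=80, psi_yy(3)=-16, psi_yy(4)=20.
Saddle points occur where the two diagonal entries have opposite signs: (-2, -1), (-2, 4), (-1, 3), (1, -1), (1, 4), (3, 3). Count: 6.

6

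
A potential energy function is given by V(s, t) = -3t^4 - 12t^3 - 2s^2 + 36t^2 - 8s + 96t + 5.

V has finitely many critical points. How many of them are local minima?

V separates as a function of s plus a function of t, so ∇V=0 decouples.
∂V/∂s = -4(s + 2) = 0 at s ∈ {-2}; ∂V/∂t = -12(t - 2)(t + 1)(t + 4) = 0 at t ∈ {-4, -1, 2}.
The Hessian is diagonal: diag(V_ss, V_tt). Second derivatives: V_ss(-2)=-4; V_tt(-4)=-216, V_tt(-1)=108, V_tt(2)=-216.
Local minima occur where both diagonal entries positive: none. Count: 0.

0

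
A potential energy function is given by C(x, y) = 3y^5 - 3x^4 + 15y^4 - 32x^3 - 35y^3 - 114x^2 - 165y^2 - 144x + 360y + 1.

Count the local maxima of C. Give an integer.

C separates as a function of x plus a function of y, so ∇C=0 decouples.
∂C/∂x = -12(x + 1)(x + 3)(x + 4) = 0 at x ∈ {-4, -3, -1}; ∂C/∂y = 15(y - 2)(y - 1)(y + 3)(y + 4) = 0 at y ∈ {-4, -3, 1, 2}.
The Hessian is diagonal: diag(C_xx, C_yy). Second derivatives: C_xx(-4)=-36, C_xx(-3)=24, C_xx(-1)=-72; C_yy(-4)=-450, C_yy(-3)=300, C_yy(1)=-300, C_yy(2)=450.
Local maxima occur where both diagonal entries negative: (-4, -4), (-4, 1), (-1, -4), (-1, 1). Count: 4.

4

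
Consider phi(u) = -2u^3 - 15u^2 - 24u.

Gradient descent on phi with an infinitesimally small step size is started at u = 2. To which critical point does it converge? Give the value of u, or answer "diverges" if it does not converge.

phi'(u) = -6(u + 1)(u + 4), so phi'(2) = -108.
Gradient descent moves in the -phi' direction, i.e. u is increasing.
There is no critical point above u=2, and phi' keeps the same sign, so the iterate runs off to +∞.

diverges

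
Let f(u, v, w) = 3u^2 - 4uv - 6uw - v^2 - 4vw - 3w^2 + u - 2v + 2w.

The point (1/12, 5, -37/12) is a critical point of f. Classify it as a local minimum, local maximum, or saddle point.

The Hessian is constant: H = [[6, -4, -6], [-4, -2, -4], [-6, -4, -6]].
Leading principal minors: Δ₁ = 6, Δ₂ = -28, Δ₃ = -48.
The minors fit neither the all-positive nor the alternating-sign pattern, so H is indefinite: a saddle point.

saddle point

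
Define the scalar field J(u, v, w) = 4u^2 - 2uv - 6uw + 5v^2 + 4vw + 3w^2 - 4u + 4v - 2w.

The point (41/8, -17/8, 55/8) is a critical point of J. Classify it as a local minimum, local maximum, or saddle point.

local minimum

The Hessian is constant: H = [[8, -2, -6], [-2, 10, 4], [-6, 4, 6]].
Leading principal minors: Δ₁ = 8, Δ₂ = 76, Δ₃ = 64.
All leading minors are positive, so H is positive definite: a local minimum.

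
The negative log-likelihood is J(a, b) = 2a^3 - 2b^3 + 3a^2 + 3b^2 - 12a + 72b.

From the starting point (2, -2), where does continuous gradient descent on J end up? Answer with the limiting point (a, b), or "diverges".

J is separable, so gradient descent decouples: a follows -∂J/∂a, b follows -∂J/∂b.
∂J/∂a = 6(a - 1)(a + 2); at a=2 this is 24, so a decreases.
∂J/∂b = -6(b - 4)(b + 3); at b=-2 this is 36, so b decreases.
a converges to its nearest critical value 1 (a local min of the a-part); b converges to -3. The iterate converges to (1, -3).

(1, -3)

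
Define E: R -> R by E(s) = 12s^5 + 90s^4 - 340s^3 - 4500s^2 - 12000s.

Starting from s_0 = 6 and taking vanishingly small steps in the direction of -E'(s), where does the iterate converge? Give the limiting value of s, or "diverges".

E'(s) = 60(s - 5)(s + 2)(s + 4)(s + 5), so E'(6) = 52800.
Gradient descent moves in the -E' direction, i.e. s is decreasing.
The nearest critical point in that direction is s = 5, where E'' = 37800 > 0 (a local minimum). The iterate converges there.

5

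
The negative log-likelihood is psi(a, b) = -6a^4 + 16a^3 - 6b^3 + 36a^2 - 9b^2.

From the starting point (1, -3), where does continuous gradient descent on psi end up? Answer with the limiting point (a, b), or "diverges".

(0, -1)

psi is separable, so gradient descent decouples: a follows -∂psi/∂a, b follows -∂psi/∂b.
∂psi/∂a = -24a(a - 3)(a + 1); at a=1 this is 96, so a decreases.
∂psi/∂b = -18b(b + 1); at b=-3 this is -108, so b increases.
a converges to its nearest critical value 0 (a local min of the a-part); b converges to -1. The iterate converges to (0, -1).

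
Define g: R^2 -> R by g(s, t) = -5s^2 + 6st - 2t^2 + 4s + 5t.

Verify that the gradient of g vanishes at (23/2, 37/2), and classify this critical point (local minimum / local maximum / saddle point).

∇g = (-10s + 6t + 4, 6s - 4t + 5); substituting (23/2, 37/2) gives ∇g = (0, 0), so (23/2, 37/2) is indeed a critical point.
The Hessian of g is constant: H = [[-10, 6], [6, -4]].
det(H) = (-10)·(-4) − 6² = 4.
det(H) > 0 and tr(H) = -14 < 0, so H is negative definite and the point is a local maximum.

local maximum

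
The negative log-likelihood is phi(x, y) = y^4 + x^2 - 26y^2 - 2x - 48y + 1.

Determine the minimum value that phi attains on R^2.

phi(x,y) separates as P(x) + Q(y) + 1, so its minimum is min P + min Q + 1.
P'(x) = 2x - 2 vanishes at x ∈ {1}; Q'(y) = 4(y - 4)(y + 1)(y + 3) vanishes at y ∈ {-3, -1, 4}.
Local minima of P (where P''>0): P(1)=-1. Local minima of Q: Q(-3)=-9, Q(4)=-352.
So the global minimum of phi is P(1) + Q(4) + 1 = -1 − 352 + 1 = -352, attained at (1, 4).

-352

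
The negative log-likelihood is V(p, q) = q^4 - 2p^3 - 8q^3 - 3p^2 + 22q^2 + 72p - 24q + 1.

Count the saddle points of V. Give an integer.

3

V separates as a function of p plus a function of q, so ∇V=0 decouples.
∂V/∂p = -6(p - 3)(p + 4) = 0 at p ∈ {-4, 3}; ∂V/∂q = 4(q - 3)(q - 2)(q - 1) = 0 at q ∈ {1, 2, 3}.
The Hessian is diagonal: diag(V_pp, V_qq). Second derivatives: V_pp(-4)=42, V_pp(3)=-42; V_qq(1)=8, V_qq(2)=-4, V_qq(3)=8.
Saddle points occur where the two diagonal entries have opposite signs: (-4, 2), (3, 1), (3, 3). Count: 3.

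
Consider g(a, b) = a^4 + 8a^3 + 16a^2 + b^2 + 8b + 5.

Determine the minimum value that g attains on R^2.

-11

g(a,b) separates as P(a) + Q(b) + 5, so its minimum is min P + min Q + 5.
P'(a) = 4a(a + 2)(a + 4) vanishes at a ∈ {-4, -2, 0}; Q'(b) = 2b + 8 vanishes at b ∈ {-4}.
Local minima of P (where P''>0): P(-4)=0, P(0)=0. Local minima of Q: Q(-4)=-16.
So the global minimum of g is P(-4) + Q(-4) + 5 = 0 − 16 + 5 = -11, attained at (-4, -4).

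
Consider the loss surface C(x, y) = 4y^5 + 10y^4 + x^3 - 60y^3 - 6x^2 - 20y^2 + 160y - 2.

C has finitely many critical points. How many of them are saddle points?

C separates as a function of x plus a function of y, so ∇C=0 decouples.
∂C/∂x = 3x(x - 4) = 0 at x ∈ {0, 4}; ∂C/∂y = 20(y - 2)(y - 1)(y + 1)(y + 4) = 0 at y ∈ {-4, -1, 1, 2}.
The Hessian is diagonal: diag(C_xx, C_yy). Second derivatives: C_xx(0)=-12, C_xx(4)=12; C_yy(-4)=-1800, C_yy(-1)=360, C_yy(1)=-200, C_yy(2)=360.
Saddle points occur where the two diagonal entries have opposite signs: (0, -1), (0, 2), (4, -4), (4, 1). Count: 4.

4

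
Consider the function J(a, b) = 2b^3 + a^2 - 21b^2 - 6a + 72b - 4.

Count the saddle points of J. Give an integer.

1

J separates as a function of a plus a function of b, so ∇J=0 decouples.
∂J/∂a = 2(a - 3) = 0 at a ∈ {3}; ∂J/∂b = 6(b - 4)(b - 3) = 0 at b ∈ {3, 4}.
The Hessian is diagonal: diag(J_aa, J_bb). Second derivatives: J_aa(3)=2; J_bb(3)=-6, J_bb(4)=6.
Saddle points occur where the two diagonal entries have opposite signs: (3, 3). Count: 1.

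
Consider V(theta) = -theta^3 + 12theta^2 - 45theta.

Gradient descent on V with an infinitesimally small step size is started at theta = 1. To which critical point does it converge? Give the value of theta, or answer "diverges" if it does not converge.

V'(theta) = -3(theta - 5)(theta - 3), so V'(1) = -24.
Gradient descent moves in the -V' direction, i.e. theta is increasing.
The nearest critical point in that direction is theta = 3, where V'' = 6 > 0 (a local minimum). The iterate converges there.

3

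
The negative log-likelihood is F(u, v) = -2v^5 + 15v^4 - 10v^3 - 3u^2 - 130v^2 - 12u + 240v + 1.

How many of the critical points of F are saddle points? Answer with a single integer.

F separates as a function of u plus a function of v, so ∇F=0 decouples.
∂F/∂u = -6(u + 2) = 0 at u ∈ {-2}; ∂F/∂v = -10(v - 4)(v - 3)(v - 1)(v + 2) = 0 at v ∈ {-2, 1, 3, 4}.
The Hessian is diagonal: diag(F_uu, F_vv). Second derivatives: F_uu(-2)=-6; F_vv(-2)=900, F_vv(1)=-180, F_vv(3)=100, F_vv(4)=-180.
Saddle points occur where the two diagonal entries have opposite signs: (-2, -2), (-2, 3). Count: 2.

2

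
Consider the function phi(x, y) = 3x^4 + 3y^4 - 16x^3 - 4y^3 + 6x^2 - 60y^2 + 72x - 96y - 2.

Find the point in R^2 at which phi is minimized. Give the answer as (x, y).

phi(x,y) separates as P(x) + Q(y) − 2, so its minimum is min P + min Q − 2.
P'(x) = 12(x - 3)(x - 2)(x + 1) vanishes at x ∈ {-1, 2, 3}; Q'(y) = 12(y - 4)(y + 1)(y + 2) vanishes at y ∈ {-2, -1, 4}.
Local minima of P (where P''>0): P(-1)=-47, P(3)=81. Local minima of Q: Q(-2)=32, Q(4)=-832.
So the global minimum of phi is P(-1) + Q(4) − 2 = -47 − 832 − 2 = -881, attained at (-1, 4).

(-1, 4)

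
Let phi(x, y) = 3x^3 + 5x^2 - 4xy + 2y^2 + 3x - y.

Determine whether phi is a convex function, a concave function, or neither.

neither

The term 3x^3 is cubic, so the Hessian is not constant.
∂²phi/∂x² = 18x + 10, which takes both signs as x varies (negative for sufficiently negative x). A diagonal entry of the Hessian changing sign means the Hessian is neither positive- nor negative-semidefinite on all of R^2.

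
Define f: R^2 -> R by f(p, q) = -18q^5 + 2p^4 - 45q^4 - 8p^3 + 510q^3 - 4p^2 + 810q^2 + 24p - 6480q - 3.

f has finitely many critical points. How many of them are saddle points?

6

f separates as a function of p plus a function of q, so ∇f=0 decouples.
∂f/∂p = 8(p - 3)(p - 1)(p + 1) = 0 at p ∈ {-1, 1, 3}; ∂f/∂q = -90(q - 3)(q - 2)(q + 3)(q + 4) = 0 at q ∈ {-4, -3, 2, 3}.
The Hessian is diagonal: diag(f_pp, f_qq). Second derivatives: f_pp(-1)=64, f_pp(1)=-32, f_pp(3)=64; f_qq(-4)=3780, f_qq(-3)=-2700, f_qq(2)=2700, f_qq(3)=-3780.
Saddle points occur where the two diagonal entries have opposite signs: (-1, -3), (-1, 3), (1, -4), (1, 2), (3, -3), (3, 3). Count: 6.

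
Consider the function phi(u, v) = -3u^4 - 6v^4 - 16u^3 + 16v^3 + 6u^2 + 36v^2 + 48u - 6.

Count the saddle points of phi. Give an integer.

phi separates as a function of u plus a function of v, so ∇phi=0 decouples.
∂phi/∂u = -12(u - 1)(u + 1)(u + 4) = 0 at u ∈ {-4, -1, 1}; ∂phi/∂v = -24v(v - 3)(v + 1) = 0 at v ∈ {-1, 0, 3}.
The Hessian is diagonal: diag(phi_uu, phi_vv). Second derivatives: phi_uu(-4)=-180, phi_uu(-1)=72, phi_uu(1)=-120; phi_vv(-1)=-96, phi_vv(0)=72, phi_vv(3)=-288.
Saddle points occur where the two diagonal entries have opposite signs: (-4, 0), (-1, -1), (-1, 3), (1, 0). Count: 4.

4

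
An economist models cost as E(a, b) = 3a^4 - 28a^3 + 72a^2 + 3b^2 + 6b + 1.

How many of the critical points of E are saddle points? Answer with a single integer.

1

E separates as a function of a plus a function of b, so ∇E=0 decouples.
∂E/∂a = 12a(a - 4)(a - 3) = 0 at a ∈ {0, 3, 4}; ∂E/∂b = 6(b + 1) = 0 at b ∈ {-1}.
The Hessian is diagonal: diag(E_aa, E_bb). Second derivatives: E_aa(0)=144, E_aa(3)=-36, E_aa(4)=48; E_bb(-1)=6.
Saddle points occur where the two diagonal entries have opposite signs: (3, -1). Count: 1.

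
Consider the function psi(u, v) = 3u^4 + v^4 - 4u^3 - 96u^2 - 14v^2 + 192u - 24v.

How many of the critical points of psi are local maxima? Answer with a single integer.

psi separates as a function of u plus a function of v, so ∇psi=0 decouples.
∂psi/∂u = 12(u - 4)(u - 1)(u + 4) = 0 at u ∈ {-4, 1, 4}; ∂psi/∂v = 4(v - 3)(v + 1)(v + 2) = 0 at v ∈ {-2, -1, 3}.
The Hessian is diagonal: diag(psi_uu, psi_vv). Second derivatives: psi_uu(-4)=480, psi_uu(1)=-180, psi_uu(4)=288; psi_vv(-2)=20, psi_vv(-1)=-16, psi_vv(3)=80.
Local maxima occur where both diagonal entries negative: (1, -1). Count: 1.

1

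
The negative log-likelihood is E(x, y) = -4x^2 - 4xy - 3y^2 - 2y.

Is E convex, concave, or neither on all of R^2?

concave

E is quadratic, so its Hessian is the constant matrix H = [[-8, -4], [-4, -6]].
det(H) = 32, tr(H) = -14.
det(H) > 0 and tr(H) < 0, so H is negative definite everywhere: concave.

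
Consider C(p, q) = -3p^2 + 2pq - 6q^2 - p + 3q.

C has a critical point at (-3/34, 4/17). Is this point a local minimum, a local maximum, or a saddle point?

The Hessian of C is constant: H = [[-6, 2], [2, -12]].
det(H) = (-6)·(-12) − 2² = 68.
det(H) > 0 and tr(H) = -18 < 0, so H is negative definite and the point is a local maximum.

local maximum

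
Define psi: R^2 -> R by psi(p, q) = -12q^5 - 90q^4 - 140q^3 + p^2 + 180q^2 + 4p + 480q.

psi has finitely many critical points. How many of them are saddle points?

psi separates as a function of p plus a function of q, so ∇psi=0 decouples.
∂psi/∂p = 2(p + 2) = 0 at p ∈ {-2}; ∂psi/∂q = -60(q - 1)(q + 1)(q + 2)(q + 4) = 0 at q ∈ {-4, -2, -1, 1}.
The Hessian is diagonal: diag(psi_pp, psi_qq). Second derivatives: psi_pp(-2)=2; psi_qq(-4)=1800, psi_qq(-2)=-360, psi_qq(-1)=360, psi_qq(1)=-1800.
Saddle points occur where the two diagonal entries have opposite signs: (-2, -2), (-2, 1). Count: 2.

2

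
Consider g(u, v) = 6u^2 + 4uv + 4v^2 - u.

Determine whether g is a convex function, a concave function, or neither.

convex

g is quadratic, so its Hessian is the constant matrix H = [[12, 4], [4, 8]].
det(H) = 80, tr(H) = 20.
det(H) > 0 and tr(H) > 0, so H is positive definite everywhere: convex.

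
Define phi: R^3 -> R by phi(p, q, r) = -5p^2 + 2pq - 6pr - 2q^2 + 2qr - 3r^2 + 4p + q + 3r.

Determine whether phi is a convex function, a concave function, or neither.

concave

phi is quadratic, so its Hessian is the constant matrix H = [[-10, 2, -6], [2, -4, 2], [-6, 2, -6]].
Leading principal minors: -10, 36, -80.
Signs alternate −, +, − ⇒ H ≺ 0 ⇒ concave.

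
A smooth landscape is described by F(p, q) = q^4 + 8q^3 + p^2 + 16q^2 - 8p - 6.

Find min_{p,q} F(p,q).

-22

F(p,q) separates as A(p) + B(q) − 6, so its minimum is min A + min B − 6.
A'(p) = 2p - 8 vanishes at p ∈ {4}; B'(q) = 4q(q + 2)(q + 4) vanishes at q ∈ {-4, -2, 0}.
Local minima of A (where A''>0): A(4)=-16. Local minima of B: B(-4)=0, B(0)=0.
So the global minimum of F is A(4) + B(-4) − 6 = -16 + 0 − 6 = -22, attained at (4, -4).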